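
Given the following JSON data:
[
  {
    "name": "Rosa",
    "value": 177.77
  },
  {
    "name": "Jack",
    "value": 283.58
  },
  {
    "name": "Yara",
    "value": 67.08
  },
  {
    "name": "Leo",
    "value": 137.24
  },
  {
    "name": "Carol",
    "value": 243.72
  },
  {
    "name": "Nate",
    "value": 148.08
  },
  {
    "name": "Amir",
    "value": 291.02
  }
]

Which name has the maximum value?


Comparing values:
  Rosa: 177.77
  Jack: 283.58
  Yara: 67.08
  Leo: 137.24
  Carol: 243.72
  Nate: 148.08
  Amir: 291.02
Maximum: Amir (291.02)

ANSWER: Amir


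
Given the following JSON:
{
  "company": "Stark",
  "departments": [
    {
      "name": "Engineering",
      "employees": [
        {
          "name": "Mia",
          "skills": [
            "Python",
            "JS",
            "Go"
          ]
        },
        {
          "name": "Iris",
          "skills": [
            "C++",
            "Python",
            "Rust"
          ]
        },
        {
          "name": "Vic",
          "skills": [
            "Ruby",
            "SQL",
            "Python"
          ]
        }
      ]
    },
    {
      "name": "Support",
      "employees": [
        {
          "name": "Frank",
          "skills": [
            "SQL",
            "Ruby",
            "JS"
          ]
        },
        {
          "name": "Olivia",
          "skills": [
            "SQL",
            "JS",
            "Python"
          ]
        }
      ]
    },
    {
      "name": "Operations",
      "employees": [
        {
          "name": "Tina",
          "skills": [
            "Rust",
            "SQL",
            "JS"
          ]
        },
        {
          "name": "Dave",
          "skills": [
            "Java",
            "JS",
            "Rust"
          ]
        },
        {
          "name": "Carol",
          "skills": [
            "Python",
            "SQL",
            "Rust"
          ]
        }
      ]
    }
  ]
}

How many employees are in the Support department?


Path: departments[1].employees
Count: 2

ANSWER: 2


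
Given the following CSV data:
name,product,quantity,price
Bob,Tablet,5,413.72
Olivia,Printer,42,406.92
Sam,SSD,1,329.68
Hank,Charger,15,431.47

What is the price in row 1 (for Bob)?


Row 1: Bob
Column 'price' = 413.72

ANSWER: 413.72


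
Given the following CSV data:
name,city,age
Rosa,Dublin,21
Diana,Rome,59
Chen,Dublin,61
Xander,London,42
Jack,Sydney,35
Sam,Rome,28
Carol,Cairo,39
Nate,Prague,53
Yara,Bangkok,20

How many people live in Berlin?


Scanning city column for 'Berlin':
Total matches: 0

ANSWER: 0


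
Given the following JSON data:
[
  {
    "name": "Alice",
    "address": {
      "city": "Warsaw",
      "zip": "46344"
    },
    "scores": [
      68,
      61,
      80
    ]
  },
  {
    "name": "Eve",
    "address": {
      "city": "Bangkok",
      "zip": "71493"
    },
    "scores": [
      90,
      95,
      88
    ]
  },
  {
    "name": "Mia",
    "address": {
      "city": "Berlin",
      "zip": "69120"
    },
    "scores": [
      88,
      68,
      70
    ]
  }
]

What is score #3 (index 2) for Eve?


Path: records[1].scores[2]
Value: 88

ANSWER: 88


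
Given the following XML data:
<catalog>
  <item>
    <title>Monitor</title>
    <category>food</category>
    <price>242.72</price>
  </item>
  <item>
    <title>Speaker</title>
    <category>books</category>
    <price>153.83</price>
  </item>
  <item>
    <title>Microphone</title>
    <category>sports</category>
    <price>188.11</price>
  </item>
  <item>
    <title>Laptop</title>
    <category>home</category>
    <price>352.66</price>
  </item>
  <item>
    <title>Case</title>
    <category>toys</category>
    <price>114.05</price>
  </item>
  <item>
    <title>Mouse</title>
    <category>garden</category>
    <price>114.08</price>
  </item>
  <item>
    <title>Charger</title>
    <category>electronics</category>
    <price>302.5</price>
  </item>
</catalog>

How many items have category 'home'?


Scanning <item> elements for <category>home</category>:
  Item 4: Laptop -> MATCH
Count: 1

ANSWER: 1


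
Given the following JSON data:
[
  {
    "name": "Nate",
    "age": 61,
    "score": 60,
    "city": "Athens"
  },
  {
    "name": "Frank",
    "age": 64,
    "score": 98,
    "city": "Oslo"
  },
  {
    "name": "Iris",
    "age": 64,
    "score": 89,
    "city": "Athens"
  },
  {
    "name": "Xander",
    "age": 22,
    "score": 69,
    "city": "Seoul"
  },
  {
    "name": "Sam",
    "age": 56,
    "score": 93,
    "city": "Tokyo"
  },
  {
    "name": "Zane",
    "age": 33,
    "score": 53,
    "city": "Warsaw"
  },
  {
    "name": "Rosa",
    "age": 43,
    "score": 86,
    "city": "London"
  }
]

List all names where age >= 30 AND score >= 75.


Checking both conditions:
  Nate (age=61, score=60) -> no
  Frank (age=64, score=98) -> YES
  Iris (age=64, score=89) -> YES
  Xander (age=22, score=69) -> no
  Sam (age=56, score=93) -> YES
  Zane (age=33, score=53) -> no
  Rosa (age=43, score=86) -> YES


ANSWER: Frank, Iris, Sam, Rosa


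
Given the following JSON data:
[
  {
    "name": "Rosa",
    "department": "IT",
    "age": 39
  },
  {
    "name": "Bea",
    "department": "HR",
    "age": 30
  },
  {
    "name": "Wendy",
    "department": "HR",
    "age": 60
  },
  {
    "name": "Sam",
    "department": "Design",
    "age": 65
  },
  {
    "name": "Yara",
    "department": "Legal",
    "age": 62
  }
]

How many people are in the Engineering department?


Scanning records for department = Engineering
  No matches found
Count: 0

ANSWER: 0


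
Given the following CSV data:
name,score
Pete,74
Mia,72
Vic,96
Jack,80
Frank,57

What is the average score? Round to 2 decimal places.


Scores: 74, 72, 96, 80, 57
Sum = 379
Count = 5
Average = 379 / 5 = 75.80

ANSWER: 75.80


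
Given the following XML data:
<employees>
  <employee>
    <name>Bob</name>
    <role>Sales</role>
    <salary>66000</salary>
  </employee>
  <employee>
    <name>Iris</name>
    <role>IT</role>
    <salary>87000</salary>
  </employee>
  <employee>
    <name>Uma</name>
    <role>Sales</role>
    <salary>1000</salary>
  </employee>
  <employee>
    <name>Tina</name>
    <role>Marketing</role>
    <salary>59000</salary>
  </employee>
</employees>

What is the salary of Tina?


Searching for <employee> with <name>Tina</name>
Found at position 4
<salary>59000</salary>

ANSWER: 59000


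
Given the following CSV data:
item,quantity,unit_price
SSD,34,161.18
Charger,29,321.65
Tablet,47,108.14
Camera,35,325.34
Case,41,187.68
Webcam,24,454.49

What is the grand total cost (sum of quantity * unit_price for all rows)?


Computing row totals:
  SSD: 34 * 161.18 = 5480.12
  Charger: 29 * 321.65 = 9327.85
  Tablet: 47 * 108.14 = 5082.58
  Camera: 35 * 325.34 = 11386.9
  Case: 41 * 187.68 = 7694.88
  Webcam: 24 * 454.49 = 10907.76
Grand total = 5480.12 + 9327.85 + 5082.58 + 11386.9 + 7694.88 + 10907.76 = 49880.09

ANSWER: 49880.09


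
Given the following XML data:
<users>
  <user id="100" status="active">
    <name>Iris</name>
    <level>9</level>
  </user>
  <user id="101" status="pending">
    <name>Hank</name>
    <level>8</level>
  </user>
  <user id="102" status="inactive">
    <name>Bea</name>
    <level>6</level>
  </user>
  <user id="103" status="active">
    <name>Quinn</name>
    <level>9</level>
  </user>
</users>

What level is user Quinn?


Finding user: Quinn
<level>9</level>

ANSWER: 9


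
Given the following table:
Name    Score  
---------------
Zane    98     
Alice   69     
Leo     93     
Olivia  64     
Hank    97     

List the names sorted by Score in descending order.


Sorting by Score (descending):
  Zane: 98
  Hank: 97
  Leo: 93
  Alice: 69
  Olivia: 64


ANSWER: Zane, Hank, Leo, Alice, Olivia


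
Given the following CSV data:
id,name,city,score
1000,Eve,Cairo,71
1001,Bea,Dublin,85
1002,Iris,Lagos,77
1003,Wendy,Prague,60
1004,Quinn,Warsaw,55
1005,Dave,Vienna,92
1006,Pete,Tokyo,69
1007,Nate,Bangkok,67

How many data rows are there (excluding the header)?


Counting rows (excluding header):
Header: id,name,city,score
Data rows: 8

ANSWER: 8


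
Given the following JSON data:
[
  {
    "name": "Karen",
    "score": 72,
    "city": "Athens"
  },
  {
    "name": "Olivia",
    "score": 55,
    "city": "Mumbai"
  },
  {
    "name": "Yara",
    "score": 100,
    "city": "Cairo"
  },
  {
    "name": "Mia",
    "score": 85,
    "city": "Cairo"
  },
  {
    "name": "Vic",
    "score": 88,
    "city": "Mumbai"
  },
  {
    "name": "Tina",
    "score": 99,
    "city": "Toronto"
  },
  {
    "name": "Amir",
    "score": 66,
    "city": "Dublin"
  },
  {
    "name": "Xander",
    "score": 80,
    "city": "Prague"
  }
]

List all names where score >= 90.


Filtering records where score >= 90:
  Karen (score=72) -> no
  Olivia (score=55) -> no
  Yara (score=100) -> YES
  Mia (score=85) -> no
  Vic (score=88) -> no
  Tina (score=99) -> YES
  Amir (score=66) -> no
  Xander (score=80) -> no


ANSWER: Yara, Tina


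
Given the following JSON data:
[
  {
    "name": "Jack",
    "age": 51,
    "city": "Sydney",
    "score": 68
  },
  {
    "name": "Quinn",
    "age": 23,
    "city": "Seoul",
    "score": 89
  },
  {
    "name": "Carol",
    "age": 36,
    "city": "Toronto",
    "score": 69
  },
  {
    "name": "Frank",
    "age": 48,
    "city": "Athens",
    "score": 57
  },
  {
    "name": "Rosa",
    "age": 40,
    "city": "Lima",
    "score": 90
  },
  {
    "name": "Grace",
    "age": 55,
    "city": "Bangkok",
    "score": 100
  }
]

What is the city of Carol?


Looking up record where name = Carol
Record index: 2
Field 'city' = Toronto

ANSWER: Toronto


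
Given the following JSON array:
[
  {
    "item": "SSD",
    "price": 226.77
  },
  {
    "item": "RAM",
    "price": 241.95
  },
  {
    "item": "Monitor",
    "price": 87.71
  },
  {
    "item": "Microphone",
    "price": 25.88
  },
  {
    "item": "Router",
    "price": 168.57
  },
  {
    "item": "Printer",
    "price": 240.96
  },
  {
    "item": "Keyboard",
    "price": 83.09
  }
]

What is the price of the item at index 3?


Array index 3 -> Microphone
price = 25.88

ANSWER: 25.88


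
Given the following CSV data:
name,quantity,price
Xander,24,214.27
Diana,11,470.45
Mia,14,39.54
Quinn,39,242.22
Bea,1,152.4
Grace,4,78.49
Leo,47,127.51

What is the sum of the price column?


Values in 'price' column:
  Row 1: 214.27
  Row 2: 470.45
  Row 3: 39.54
  Row 4: 242.22
  Row 5: 152.4
  Row 6: 78.49
  Row 7: 127.51
Sum = 214.27 + 470.45 + 39.54 + 242.22 + 152.4 + 78.49 + 127.51 = 1324.88

ANSWER: 1324.88


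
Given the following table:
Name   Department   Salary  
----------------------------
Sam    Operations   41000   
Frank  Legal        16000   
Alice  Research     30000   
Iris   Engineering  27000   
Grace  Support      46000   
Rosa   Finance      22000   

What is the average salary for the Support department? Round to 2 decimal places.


Support department members:
  Grace: 46000
Sum = 46000
Count = 1
Average = 46000 / 1 = 46000.00

ANSWER: 46000.00


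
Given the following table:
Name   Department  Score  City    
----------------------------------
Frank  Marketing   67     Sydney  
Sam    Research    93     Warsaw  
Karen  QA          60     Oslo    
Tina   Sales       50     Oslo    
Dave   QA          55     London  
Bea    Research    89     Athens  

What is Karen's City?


Row 3: Karen
City = Oslo

ANSWER: Oslo


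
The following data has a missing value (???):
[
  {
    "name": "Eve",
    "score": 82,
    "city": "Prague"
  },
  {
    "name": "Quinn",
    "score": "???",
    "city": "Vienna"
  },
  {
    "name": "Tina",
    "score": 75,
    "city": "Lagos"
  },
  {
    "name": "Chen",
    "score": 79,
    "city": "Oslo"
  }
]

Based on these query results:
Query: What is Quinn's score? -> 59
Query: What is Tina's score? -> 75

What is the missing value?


The missing value is Quinn's score
From query: Quinn's score = 59

ANSWER: 59


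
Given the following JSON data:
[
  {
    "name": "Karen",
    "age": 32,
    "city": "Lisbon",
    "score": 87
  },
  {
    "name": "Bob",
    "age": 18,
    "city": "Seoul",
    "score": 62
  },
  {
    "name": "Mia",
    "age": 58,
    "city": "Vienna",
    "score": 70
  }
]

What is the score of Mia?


Looking up record where name = Mia
Record index: 2
Field 'score' = 70

ANSWER: 70


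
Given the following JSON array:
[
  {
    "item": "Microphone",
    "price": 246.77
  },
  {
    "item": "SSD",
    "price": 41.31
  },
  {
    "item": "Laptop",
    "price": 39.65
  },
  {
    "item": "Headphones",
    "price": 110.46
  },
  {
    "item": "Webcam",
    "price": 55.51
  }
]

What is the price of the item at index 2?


Array index 2 -> Laptop
price = 39.65

ANSWER: 39.65


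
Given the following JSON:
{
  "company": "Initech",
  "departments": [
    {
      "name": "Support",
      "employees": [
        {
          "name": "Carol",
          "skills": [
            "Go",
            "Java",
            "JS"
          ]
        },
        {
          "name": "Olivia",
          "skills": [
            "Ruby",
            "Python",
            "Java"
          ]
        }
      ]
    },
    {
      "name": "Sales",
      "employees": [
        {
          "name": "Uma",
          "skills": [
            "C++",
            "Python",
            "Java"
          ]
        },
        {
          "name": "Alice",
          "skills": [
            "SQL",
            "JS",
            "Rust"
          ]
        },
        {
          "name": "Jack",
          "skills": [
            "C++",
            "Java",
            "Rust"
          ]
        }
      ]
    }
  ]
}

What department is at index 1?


Path: departments[1].name
Value: Sales

ANSWER: Sales


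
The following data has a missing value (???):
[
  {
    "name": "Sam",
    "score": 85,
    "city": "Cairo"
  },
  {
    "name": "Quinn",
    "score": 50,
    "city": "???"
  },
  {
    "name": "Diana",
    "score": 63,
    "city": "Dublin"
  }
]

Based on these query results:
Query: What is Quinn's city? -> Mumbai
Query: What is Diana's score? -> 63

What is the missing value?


The missing value is Quinn's city
From query: Quinn's city = Mumbai

ANSWER: Mumbai


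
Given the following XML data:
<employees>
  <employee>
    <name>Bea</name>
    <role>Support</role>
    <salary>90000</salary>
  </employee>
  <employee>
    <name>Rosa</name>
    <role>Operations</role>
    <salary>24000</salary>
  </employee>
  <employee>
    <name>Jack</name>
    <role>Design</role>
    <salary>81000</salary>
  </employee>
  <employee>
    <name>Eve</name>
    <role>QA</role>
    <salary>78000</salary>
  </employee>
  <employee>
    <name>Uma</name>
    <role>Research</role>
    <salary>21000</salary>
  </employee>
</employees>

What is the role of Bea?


Searching for <employee> with <name>Bea</name>
Found at position 1
<role>Support</role>

ANSWER: Support


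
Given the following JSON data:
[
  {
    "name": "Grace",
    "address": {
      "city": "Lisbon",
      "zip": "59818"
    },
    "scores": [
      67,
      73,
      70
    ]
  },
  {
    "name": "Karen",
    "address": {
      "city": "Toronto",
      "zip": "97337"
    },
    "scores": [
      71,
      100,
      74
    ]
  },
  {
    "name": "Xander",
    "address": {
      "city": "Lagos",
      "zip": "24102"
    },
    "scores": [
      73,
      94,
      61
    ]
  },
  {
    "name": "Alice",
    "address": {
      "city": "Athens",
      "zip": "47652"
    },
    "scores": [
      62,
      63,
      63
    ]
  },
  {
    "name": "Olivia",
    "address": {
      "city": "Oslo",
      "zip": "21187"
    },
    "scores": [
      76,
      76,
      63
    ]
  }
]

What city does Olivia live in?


Path: records[4].address.city
Value: Oslo

ANSWER: Oslo


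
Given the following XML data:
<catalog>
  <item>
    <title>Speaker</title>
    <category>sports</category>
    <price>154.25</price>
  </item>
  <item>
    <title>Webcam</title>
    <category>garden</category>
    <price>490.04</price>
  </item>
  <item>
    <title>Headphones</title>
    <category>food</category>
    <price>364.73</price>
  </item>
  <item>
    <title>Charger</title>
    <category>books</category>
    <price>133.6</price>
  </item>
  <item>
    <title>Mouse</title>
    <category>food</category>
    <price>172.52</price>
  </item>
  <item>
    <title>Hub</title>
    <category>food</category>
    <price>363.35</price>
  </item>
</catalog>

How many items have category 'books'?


Scanning <item> elements for <category>books</category>:
  Item 4: Charger -> MATCH
Count: 1

ANSWER: 1


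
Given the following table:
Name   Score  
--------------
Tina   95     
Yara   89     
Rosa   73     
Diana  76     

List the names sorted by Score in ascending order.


Sorting by Score (ascending):
  Rosa: 73
  Diana: 76
  Yara: 89
  Tina: 95


ANSWER: Rosa, Diana, Yara, Tina


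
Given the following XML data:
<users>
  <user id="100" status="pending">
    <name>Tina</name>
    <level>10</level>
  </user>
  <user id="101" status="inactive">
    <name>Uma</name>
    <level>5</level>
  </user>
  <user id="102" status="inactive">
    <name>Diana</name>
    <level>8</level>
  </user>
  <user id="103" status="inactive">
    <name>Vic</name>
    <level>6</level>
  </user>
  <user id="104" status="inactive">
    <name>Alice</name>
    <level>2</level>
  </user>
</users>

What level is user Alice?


Finding user: Alice
<level>2</level>

ANSWER: 2


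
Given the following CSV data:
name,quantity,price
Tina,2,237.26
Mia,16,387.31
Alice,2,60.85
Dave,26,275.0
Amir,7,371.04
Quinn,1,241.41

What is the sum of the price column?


Values in 'price' column:
  Row 1: 237.26
  Row 2: 387.31
  Row 3: 60.85
  Row 4: 275.0
  Row 5: 371.04
  Row 6: 241.41
Sum = 237.26 + 387.31 + 60.85 + 275.0 + 371.04 + 241.41 = 1572.87

ANSWER: 1572.87


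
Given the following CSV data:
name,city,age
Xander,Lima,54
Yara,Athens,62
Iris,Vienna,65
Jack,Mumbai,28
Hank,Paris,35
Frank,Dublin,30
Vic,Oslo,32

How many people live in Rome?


Scanning city column for 'Rome':
Total matches: 0

ANSWER: 0


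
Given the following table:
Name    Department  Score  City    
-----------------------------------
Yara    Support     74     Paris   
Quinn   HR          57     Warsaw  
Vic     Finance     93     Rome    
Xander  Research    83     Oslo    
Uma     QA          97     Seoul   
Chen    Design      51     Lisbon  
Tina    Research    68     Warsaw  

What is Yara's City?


Row 1: Yara
City = Paris

ANSWER: Paris


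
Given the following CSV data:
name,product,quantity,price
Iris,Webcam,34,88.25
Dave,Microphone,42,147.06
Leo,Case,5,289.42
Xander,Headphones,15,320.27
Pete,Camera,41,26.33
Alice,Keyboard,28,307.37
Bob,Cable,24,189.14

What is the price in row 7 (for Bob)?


Row 7: Bob
Column 'price' = 189.14

ANSWER: 189.14


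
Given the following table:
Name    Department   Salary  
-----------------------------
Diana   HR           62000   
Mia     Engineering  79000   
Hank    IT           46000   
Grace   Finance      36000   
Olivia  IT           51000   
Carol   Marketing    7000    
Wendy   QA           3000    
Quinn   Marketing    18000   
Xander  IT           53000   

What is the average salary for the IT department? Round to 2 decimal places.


IT department members:
  Hank: 46000
  Olivia: 51000
  Xander: 53000
Sum = 150000
Count = 3
Average = 150000 / 3 = 50000.00

ANSWER: 50000.00


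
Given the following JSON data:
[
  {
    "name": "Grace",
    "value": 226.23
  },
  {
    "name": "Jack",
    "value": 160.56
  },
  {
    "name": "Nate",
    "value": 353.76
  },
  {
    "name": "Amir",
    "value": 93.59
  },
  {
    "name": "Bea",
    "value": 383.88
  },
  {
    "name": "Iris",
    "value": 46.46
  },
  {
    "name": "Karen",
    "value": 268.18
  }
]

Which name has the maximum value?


Comparing values:
  Grace: 226.23
  Jack: 160.56
  Nate: 353.76
  Amir: 93.59
  Bea: 383.88
  Iris: 46.46
  Karen: 268.18
Maximum: Bea (383.88)

ANSWER: Bea


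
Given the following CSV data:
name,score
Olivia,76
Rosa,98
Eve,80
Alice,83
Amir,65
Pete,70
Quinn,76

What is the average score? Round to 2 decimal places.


Scores: 76, 98, 80, 83, 65, 70, 76
Sum = 548
Count = 7
Average = 548 / 7 = 78.29

ANSWER: 78.29


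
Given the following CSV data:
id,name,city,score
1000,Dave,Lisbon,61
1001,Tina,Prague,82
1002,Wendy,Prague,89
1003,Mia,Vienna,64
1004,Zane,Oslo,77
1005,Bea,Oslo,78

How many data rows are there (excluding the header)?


Counting rows (excluding header):
Header: id,name,city,score
Data rows: 6

ANSWER: 6


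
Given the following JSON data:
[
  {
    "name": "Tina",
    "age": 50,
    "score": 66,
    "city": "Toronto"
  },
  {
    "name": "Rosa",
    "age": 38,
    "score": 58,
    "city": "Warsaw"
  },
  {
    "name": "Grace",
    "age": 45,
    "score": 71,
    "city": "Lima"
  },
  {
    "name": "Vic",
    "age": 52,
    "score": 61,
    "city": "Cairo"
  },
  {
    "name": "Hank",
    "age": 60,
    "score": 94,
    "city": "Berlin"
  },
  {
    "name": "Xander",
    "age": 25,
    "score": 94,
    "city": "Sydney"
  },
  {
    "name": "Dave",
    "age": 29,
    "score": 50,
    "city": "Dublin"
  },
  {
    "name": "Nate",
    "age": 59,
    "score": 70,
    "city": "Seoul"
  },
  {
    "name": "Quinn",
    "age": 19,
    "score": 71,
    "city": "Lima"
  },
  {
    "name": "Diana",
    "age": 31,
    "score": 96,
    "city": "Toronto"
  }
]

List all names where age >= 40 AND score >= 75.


Checking both conditions:
  Tina (age=50, score=66) -> no
  Rosa (age=38, score=58) -> no
  Grace (age=45, score=71) -> no
  Vic (age=52, score=61) -> no
  Hank (age=60, score=94) -> YES
  Xander (age=25, score=94) -> no
  Dave (age=29, score=50) -> no
  Nate (age=59, score=70) -> no
  Quinn (age=19, score=71) -> no
  Diana (age=31, score=96) -> no


ANSWER: Hank


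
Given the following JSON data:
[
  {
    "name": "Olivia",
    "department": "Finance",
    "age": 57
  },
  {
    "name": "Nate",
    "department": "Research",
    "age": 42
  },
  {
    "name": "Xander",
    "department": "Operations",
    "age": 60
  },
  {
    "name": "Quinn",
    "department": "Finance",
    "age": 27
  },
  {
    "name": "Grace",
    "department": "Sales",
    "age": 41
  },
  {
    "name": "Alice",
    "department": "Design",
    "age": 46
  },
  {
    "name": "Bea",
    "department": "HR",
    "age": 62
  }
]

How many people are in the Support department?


Scanning records for department = Support
  No matches found
Count: 0

ANSWER: 0


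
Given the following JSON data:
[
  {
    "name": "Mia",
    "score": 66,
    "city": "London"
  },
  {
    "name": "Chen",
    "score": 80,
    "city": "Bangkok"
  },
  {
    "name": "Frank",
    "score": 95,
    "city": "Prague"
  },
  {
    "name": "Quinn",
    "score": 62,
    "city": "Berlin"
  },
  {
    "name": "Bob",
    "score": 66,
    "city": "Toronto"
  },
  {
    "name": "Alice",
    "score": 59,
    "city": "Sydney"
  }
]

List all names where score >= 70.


Filtering records where score >= 70:
  Mia (score=66) -> no
  Chen (score=80) -> YES
  Frank (score=95) -> YES
  Quinn (score=62) -> no
  Bob (score=66) -> no
  Alice (score=59) -> no


ANSWER: Chen, Frank


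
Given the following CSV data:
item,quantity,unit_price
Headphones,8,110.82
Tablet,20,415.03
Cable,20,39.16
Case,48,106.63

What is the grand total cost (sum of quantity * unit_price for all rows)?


Computing row totals:
  Headphones: 8 * 110.82 = 886.56
  Tablet: 20 * 415.03 = 8300.6
  Cable: 20 * 39.16 = 783.2
  Case: 48 * 106.63 = 5118.24
Grand total = 886.56 + 8300.6 + 783.2 + 5118.24 = 15088.6

ANSWER: 15088.6


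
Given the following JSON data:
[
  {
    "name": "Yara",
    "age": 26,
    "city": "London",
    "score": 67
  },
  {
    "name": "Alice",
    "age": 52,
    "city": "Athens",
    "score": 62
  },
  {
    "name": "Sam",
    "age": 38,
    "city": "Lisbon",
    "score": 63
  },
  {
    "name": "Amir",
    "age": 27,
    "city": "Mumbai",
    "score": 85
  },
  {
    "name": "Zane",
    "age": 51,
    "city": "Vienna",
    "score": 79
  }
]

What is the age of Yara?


Looking up record where name = Yara
Record index: 0
Field 'age' = 26

ANSWER: 26


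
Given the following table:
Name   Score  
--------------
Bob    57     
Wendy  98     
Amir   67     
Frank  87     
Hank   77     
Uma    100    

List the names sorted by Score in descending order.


Sorting by Score (descending):
  Uma: 100
  Wendy: 98
  Frank: 87
  Hank: 77
  Amir: 67
  Bob: 57


ANSWER: Uma, Wendy, Frank, Hank, Amir, Bob


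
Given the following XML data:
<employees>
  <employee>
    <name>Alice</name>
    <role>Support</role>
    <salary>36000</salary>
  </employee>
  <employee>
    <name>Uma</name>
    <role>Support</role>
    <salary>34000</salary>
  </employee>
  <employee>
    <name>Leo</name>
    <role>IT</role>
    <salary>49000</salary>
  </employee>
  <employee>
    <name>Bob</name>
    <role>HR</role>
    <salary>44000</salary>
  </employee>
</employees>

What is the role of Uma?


Searching for <employee> with <name>Uma</name>
Found at position 2
<role>Support</role>

ANSWER: Support


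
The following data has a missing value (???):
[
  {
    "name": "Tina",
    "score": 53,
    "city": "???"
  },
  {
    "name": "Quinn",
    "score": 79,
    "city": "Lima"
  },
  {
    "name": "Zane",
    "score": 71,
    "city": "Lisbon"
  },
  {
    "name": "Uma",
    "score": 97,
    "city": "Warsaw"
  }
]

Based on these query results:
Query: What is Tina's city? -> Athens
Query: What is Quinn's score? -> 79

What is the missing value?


The missing value is Tina's city
From query: Tina's city = Athens

ANSWER: Athens


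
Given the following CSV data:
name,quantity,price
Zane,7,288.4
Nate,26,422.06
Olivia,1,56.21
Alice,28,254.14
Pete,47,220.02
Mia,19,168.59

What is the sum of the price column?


Values in 'price' column:
  Row 1: 288.4
  Row 2: 422.06
  Row 3: 56.21
  Row 4: 254.14
  Row 5: 220.02
  Row 6: 168.59
Sum = 288.4 + 422.06 + 56.21 + 254.14 + 220.02 + 168.59 = 1409.42

ANSWER: 1409.42


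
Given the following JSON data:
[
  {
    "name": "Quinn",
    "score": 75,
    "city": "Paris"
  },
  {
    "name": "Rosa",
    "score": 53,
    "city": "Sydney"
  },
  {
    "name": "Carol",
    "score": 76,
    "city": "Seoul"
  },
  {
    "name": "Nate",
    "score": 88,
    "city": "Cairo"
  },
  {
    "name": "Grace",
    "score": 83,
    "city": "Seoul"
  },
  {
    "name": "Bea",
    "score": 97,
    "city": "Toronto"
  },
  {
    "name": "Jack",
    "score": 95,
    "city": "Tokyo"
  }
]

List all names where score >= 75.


Filtering records where score >= 75:
  Quinn (score=75) -> YES
  Rosa (score=53) -> no
  Carol (score=76) -> YES
  Nate (score=88) -> YES
  Grace (score=83) -> YES
  Bea (score=97) -> YES
  Jack (score=95) -> YES


ANSWER: Quinn, Carol, Nate, Grace, Bea, Jack


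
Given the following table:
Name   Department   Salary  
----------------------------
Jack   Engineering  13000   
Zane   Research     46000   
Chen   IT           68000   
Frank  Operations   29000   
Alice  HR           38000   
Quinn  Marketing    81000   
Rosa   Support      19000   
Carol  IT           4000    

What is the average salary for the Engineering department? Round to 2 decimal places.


Engineering department members:
  Jack: 13000
Sum = 13000
Count = 1
Average = 13000 / 1 = 13000.00

ANSWER: 13000.00


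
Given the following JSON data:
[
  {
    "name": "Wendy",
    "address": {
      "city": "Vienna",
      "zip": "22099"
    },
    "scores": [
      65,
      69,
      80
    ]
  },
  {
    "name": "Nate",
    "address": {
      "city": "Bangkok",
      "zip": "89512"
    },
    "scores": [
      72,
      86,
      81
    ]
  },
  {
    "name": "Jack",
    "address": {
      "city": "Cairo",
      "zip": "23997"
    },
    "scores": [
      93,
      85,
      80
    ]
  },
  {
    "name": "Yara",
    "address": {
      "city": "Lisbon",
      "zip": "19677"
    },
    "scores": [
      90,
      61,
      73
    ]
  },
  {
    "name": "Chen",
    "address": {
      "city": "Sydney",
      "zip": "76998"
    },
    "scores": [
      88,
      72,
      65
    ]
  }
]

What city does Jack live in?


Path: records[2].address.city
Value: Cairo

ANSWER: Cairo


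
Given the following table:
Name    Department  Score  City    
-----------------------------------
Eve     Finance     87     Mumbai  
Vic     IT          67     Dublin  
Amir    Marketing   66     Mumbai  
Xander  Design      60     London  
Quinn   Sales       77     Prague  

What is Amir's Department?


Row 3: Amir
Department = Marketing

ANSWER: Marketing


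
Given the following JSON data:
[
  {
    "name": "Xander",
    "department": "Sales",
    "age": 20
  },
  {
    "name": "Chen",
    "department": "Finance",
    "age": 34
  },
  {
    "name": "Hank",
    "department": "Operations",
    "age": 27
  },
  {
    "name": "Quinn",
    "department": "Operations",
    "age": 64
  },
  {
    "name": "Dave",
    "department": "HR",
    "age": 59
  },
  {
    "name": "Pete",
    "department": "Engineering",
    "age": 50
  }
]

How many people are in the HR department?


Scanning records for department = HR
  Record 4: Dave
Count: 1

ANSWER: 1


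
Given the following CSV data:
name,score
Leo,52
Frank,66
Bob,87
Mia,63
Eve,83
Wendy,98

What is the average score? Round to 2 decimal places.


Scores: 52, 66, 87, 63, 83, 98
Sum = 449
Count = 6
Average = 449 / 6 = 74.83

ANSWER: 74.83


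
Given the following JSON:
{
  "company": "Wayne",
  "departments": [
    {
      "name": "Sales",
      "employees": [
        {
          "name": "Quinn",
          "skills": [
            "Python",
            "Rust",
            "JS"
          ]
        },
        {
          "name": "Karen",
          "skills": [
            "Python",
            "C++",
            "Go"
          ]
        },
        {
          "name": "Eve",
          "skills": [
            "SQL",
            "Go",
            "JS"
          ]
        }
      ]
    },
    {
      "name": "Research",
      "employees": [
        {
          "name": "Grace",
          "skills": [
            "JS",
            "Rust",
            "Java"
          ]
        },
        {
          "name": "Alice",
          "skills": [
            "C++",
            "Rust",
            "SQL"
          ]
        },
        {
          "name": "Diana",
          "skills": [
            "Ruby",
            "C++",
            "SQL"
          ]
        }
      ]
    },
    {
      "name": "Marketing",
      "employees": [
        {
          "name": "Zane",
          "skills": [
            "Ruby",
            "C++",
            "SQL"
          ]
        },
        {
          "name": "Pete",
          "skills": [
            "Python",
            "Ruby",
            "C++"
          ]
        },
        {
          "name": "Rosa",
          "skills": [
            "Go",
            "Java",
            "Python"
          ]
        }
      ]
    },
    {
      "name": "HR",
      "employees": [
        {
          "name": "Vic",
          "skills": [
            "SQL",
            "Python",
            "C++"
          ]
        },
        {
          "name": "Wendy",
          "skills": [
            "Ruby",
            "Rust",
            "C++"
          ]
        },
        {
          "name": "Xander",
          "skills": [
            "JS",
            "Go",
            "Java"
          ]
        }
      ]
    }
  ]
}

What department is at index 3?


Path: departments[3].name
Value: HR

ANSWER: HR


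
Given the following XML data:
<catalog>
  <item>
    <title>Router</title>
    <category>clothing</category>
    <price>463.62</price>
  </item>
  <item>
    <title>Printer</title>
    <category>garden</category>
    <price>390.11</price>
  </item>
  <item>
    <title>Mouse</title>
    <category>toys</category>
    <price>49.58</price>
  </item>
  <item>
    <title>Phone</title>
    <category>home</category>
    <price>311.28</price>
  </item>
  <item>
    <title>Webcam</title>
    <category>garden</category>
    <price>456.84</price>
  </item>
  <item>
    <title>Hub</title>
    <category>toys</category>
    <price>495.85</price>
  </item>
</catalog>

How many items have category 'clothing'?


Scanning <item> elements for <category>clothing</category>:
  Item 1: Router -> MATCH
Count: 1

ANSWER: 1


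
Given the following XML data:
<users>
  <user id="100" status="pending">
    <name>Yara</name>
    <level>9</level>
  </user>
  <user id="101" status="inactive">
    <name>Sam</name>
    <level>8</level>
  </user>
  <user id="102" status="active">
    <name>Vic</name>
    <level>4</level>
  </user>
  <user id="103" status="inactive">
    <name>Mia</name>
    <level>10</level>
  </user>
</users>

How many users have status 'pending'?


Counting users with status='pending':
  Yara (id=100) -> MATCH
Count: 1

ANSWER: 1


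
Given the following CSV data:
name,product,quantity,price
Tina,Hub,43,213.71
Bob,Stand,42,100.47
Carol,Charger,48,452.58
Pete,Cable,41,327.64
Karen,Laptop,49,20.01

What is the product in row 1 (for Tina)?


Row 1: Tina
Column 'product' = Hub

ANSWER: Hub


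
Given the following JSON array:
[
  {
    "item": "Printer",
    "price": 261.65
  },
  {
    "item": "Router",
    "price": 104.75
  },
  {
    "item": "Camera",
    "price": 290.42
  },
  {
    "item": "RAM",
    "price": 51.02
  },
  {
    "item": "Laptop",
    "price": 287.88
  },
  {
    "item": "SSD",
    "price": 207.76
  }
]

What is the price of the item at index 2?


Array index 2 -> Camera
price = 290.42

ANSWER: 290.42


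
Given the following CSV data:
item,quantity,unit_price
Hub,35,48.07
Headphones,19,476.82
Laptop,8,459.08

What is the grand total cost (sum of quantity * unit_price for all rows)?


Computing row totals:
  Hub: 35 * 48.07 = 1682.45
  Headphones: 19 * 476.82 = 9059.58
  Laptop: 8 * 459.08 = 3672.64
Grand total = 1682.45 + 9059.58 + 3672.64 = 14414.67

ANSWER: 14414.67


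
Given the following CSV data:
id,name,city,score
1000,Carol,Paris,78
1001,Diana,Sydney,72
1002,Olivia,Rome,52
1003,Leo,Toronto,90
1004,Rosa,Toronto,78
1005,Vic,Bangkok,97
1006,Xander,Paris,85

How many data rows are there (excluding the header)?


Counting rows (excluding header):
Header: id,name,city,score
Data rows: 7

ANSWER: 7


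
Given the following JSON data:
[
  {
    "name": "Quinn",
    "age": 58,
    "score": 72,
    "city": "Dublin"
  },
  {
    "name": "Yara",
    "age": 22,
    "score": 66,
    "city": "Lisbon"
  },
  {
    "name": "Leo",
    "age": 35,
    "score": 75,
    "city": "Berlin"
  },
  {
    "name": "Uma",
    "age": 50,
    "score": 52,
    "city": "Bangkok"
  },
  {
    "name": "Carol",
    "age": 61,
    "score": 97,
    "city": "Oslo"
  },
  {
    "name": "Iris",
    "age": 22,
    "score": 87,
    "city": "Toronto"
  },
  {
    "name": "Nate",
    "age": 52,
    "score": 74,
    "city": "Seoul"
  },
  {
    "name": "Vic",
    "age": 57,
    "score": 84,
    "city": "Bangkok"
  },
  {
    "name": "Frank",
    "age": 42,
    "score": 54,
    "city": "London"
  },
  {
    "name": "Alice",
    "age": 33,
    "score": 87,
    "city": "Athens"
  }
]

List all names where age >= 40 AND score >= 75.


Checking both conditions:
  Quinn (age=58, score=72) -> no
  Yara (age=22, score=66) -> no
  Leo (age=35, score=75) -> no
  Uma (age=50, score=52) -> no
  Carol (age=61, score=97) -> YES
  Iris (age=22, score=87) -> no
  Nate (age=52, score=74) -> no
  Vic (age=57, score=84) -> YES
  Frank (age=42, score=54) -> no
  Alice (age=33, score=87) -> no


ANSWER: Carol, Vic


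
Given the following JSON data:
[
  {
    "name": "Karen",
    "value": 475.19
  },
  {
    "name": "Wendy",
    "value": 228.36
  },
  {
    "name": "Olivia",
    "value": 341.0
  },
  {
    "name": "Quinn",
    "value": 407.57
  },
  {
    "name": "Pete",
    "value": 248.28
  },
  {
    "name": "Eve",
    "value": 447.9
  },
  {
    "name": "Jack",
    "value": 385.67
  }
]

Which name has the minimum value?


Comparing values:
  Karen: 475.19
  Wendy: 228.36
  Olivia: 341.0
  Quinn: 407.57
  Pete: 248.28
  Eve: 447.9
  Jack: 385.67
Minimum: Wendy (228.36)

ANSWER: Wendy


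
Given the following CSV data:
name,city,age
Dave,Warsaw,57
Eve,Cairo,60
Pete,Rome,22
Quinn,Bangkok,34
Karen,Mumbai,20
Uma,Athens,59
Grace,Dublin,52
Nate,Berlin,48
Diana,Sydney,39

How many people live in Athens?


Scanning city column for 'Athens':
  Row 6: Uma -> MATCH
Total matches: 1

ANSWER: 1


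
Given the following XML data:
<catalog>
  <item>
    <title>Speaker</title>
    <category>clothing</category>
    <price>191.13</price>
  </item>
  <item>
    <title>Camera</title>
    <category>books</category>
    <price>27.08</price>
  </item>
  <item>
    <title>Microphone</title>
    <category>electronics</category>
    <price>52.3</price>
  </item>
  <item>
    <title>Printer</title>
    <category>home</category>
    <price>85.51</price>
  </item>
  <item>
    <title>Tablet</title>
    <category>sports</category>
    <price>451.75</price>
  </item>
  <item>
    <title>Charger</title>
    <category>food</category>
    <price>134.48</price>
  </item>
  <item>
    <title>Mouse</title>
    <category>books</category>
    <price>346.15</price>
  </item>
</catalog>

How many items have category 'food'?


Scanning <item> elements for <category>food</category>:
  Item 6: Charger -> MATCH
Count: 1

ANSWER: 1


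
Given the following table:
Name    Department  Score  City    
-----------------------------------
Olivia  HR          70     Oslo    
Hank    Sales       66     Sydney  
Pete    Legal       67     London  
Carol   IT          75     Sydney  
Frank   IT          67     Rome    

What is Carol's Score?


Row 4: Carol
Score = 75

ANSWER: 75


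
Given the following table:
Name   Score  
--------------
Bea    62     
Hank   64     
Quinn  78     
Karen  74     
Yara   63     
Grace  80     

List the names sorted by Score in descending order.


Sorting by Score (descending):
  Grace: 80
  Quinn: 78
  Karen: 74
  Hank: 64
  Yara: 63
  Bea: 62


ANSWER: Grace, Quinn, Karen, Hank, Yara, Bea


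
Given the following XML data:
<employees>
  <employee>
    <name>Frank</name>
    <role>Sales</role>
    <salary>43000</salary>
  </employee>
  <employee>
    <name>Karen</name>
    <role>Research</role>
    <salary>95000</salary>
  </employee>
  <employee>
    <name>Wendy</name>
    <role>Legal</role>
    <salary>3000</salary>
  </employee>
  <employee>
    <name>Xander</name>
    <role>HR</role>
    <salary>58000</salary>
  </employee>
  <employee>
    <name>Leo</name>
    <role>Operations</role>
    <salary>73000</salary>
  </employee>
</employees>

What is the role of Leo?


Searching for <employee> with <name>Leo</name>
Found at position 5
<role>Operations</role>

ANSWER: Operations


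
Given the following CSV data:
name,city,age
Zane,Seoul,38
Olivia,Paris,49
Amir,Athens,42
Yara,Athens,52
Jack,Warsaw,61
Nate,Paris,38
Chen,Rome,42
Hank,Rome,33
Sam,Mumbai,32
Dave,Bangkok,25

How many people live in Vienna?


Scanning city column for 'Vienna':
Total matches: 0

ANSWER: 0


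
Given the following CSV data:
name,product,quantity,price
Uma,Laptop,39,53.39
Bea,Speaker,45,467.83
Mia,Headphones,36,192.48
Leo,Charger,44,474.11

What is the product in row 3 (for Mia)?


Row 3: Mia
Column 'product' = Headphones

ANSWER: Headphones


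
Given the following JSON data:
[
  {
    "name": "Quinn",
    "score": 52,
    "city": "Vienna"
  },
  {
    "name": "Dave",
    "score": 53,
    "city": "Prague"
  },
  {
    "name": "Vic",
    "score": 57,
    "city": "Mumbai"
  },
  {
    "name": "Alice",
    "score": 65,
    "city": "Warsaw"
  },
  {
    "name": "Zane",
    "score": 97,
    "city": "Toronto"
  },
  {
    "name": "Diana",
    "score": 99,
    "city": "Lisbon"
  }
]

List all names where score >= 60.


Filtering records where score >= 60:
  Quinn (score=52) -> no
  Dave (score=53) -> no
  Vic (score=57) -> no
  Alice (score=65) -> YES
  Zane (score=97) -> YES
  Diana (score=99) -> YES


ANSWER: Alice, Zane, Diana


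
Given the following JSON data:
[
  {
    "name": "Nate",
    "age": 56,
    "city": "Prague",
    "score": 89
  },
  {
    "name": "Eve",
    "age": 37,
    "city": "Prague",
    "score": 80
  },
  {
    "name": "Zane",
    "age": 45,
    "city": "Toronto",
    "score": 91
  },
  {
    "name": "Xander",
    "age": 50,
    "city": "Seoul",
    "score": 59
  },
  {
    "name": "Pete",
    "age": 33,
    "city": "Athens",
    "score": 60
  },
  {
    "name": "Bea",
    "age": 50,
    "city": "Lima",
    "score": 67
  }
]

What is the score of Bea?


Looking up record where name = Bea
Record index: 5
Field 'score' = 67

ANSWER: 67
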